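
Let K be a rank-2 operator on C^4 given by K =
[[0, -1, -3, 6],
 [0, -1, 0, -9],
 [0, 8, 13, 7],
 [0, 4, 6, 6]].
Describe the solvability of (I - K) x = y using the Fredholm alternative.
(I - K) is invertible (det(I - K) = 36 ≠ 0), so for every y in C^4 the equation (I - K) x = y has a unique solution.

K has rank 2 and factors as K = U V^T = u1 v1^T + u2 v2^T with u1 = (-3, 3, 2, 0), v1 = (0, 1, 2, -1), u2 = (-1, 2, -3, -2), v2 = (0, -2, -3, -3) (multiplying out reproduces the displayed K). The nonzero eigenvalues of U V^T coincide with those of the 2 x 2 matrix G = V^T U = [[v1·u1, v1·u2], [v2·u1, v2·u2]] = [[7, -2], [-12, 11]], and by the Sylvester determinant identity det(I_4 - U V^T) = det(I_2 - V^T U) = det([[-6, 2], [12, -10]]) = (-6)(-10) - (2)(12) = 36. (Direct check: I - K =
[[1, 1, 3, -6],
 [0, 2, 0, 9],
 [0, -8, -12, -7],
 [0, -4, -6, -5]]
has determinant 36.) The finite-dimensional Fredholm alternative says: either (I - K) is invertible, or ker(I - K) ≠ {0} and then range(I - K) = ker((I - K)^*)^⊥, with dim ker(I - K) = dim ker((I - K)^*). Since det(I - K) ≠ 0, 1 is not an eigenvalue of K and ker(I - K) = {0}, so we are in the first case: for every y there is a unique x = (I - K)^(-1) y. (Explicitly, by the Woodbury identity, (I - U V^T)^(-1) = I + U (I_2 - G)^(-1) V^T.)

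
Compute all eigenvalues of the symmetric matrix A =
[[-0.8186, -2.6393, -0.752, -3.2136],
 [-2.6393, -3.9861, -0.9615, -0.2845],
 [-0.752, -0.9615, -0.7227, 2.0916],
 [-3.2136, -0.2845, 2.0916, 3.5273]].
sigma(A) ≈ {-6, -2, 0, 6}

A is real symmetric, so its spectrum consists of real eigenvalues. Expanding the characteristic polynomial of the displayed matrix gives
  det(λ I - A) = p(λ) = λ^4 + (2)λ^3 + (-36)λ^2 + (-72.0022)λ + (0).
Solving p(λ) = 0 yields eigenvalues ≈ -6, -2, 0, 6. (A is shown rounded to 4 decimals, so these recover the underlying integer eigenvalues to within that precision.)
Verification: the trace of A = -2 equals the sum of eigenvalues -2, and det(A) ≈ 0.0007 matches the eigenvalue product 0.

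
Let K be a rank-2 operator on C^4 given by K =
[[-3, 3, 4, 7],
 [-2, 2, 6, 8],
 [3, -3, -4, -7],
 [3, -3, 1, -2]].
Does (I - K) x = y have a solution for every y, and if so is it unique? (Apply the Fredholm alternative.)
(I - K) is invertible (det(I - K) = 38 ≠ 0), so for every y in C^4 the equation (I - K) x = y has a unique solution.

K has rank 2 and factors as K = U V^T = u1 v1^T + u2 v2^T with u1 = (-1, -2, 1, -1), v1 = (-1, 1, -2, -1), u2 = (2, 2, -2, -1), v2 = (-2, 2, 1, 3) (multiplying out reproduces the displayed K). The nonzero eigenvalues of U V^T coincide with those of the 2 x 2 matrix G = V^T U = [[v1·u1, v1·u2], [v2·u1, v2·u2]] = [[-2, 5], [-4, -5]], and by the Sylvester determinant identity det(I_4 - U V^T) = det(I_2 - V^T U) = det([[3, -5], [4, 6]]) = (3)(6) - (-5)(4) = 38. (Direct check: I - K =
[[4, -3, -4, -7],
 [2, -1, -6, -8],
 [-3, 3, 5, 7],
 [-3, 3, -1, 3]]
has determinant 38.) The finite-dimensional Fredholm alternative says: either (I - K) is invertible, or ker(I - K) ≠ {0} and then range(I - K) = ker((I - K)^*)^⊥, with dim ker(I - K) = dim ker((I - K)^*). Since det(I - K) ≠ 0, 1 is not an eigenvalue of K and ker(I - K) = {0}, so we are in the first case: for every y there is a unique x = (I - K)^(-1) y. (Explicitly, by the Woodbury identity, (I - U V^T)^(-1) = I + U (I_2 - G)^(-1) V^T.)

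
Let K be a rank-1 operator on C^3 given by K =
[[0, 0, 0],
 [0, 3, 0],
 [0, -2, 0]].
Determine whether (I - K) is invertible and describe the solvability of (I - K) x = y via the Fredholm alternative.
(I - K) is invertible (det(I - K) = -2 ≠ 0), so for every y in C^3 the equation (I - K) x = y has a unique solution.

K has rank 1, so it is an outer product K = u v^T: every row of K is a multiple of one row vector. Reading off the entries, u = (0, 3, -2) and v = (0, 1, 0) (row i of K equals u_i·v^T). A rank-one matrix u v^T satisfies K u = u (v·u) and kills the (2)-dimensional subspace v^⊥, so its characteristic polynomial is lambda^2 (lambda - v·u) with v·u = tr K = 3. Hence the eigenvalues of I - K are 1 (multiplicity 2) and 1 - (3) = -2, so det(I - K) = -2. (Direct check: I - K =
[[1, 0, 0],
 [0, -2, 0],
 [0, 2, 1]]
has determinant -2.) The finite-dimensional Fredholm alternative says: either (I - K) is invertible, or ker(I - K) ≠ {0} and then range(I - K) = ker((I - K)^*)^⊥, with dim ker(I - K) = dim ker((I - K)^*). Since det(I - K) ≠ 0, 1 is not an eigenvalue of K and ker(I - K) = {0}, so we are in the first case: for every y there is a unique x = (I - K)^(-1) y. Explicitly, by the Sherman–Morrison formula, (I - u v^T)^(-1) = I + u v^T/(1 - v·u), i.e. (I - K)^(-1) = I + K/(-2).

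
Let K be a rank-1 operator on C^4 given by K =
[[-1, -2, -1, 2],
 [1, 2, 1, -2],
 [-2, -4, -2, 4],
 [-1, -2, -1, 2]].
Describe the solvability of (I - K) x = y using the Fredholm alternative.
(I - K) is singular (det(I - K) = 0, i.e. 1 ∈ sigma(K)). (I - K) x = y is solvable iff y ⊥ ker((I - K)^*) = span{(-1, -2, -1, 2)}, i.e. iff -y_1 - 2y_2 - y_3 + 2y_4 = 0. When solvable, the solutions are x = y + c·(1, -1, 2, 1), c arbitrary (ker(I - K) = span{(1, -1, 2, 1)}, dimension 1).

K has rank 1, so it is an outer product K = u v^T: every row of K is a multiple of one row vector. Reading off the entries, u = (1, -1, 2, 1) and v = (-1, -2, -1, 2) (row i of K equals u_i·v^T). A rank-one matrix u v^T satisfies K u = u (v·u) and kills the (3)-dimensional subspace v^⊥, so its characteristic polynomial is lambda^3 (lambda - v·u) with v·u = tr K = 1. Hence the eigenvalues of I - K are 1 (multiplicity 3) and 1 - (1) = 0, so det(I - K) = 0. (Direct check: I - K =
[[2, 2, 1, -2],
 [-1, -1, -1, 2],
 [2, 4, 3, -4],
 [1, 2, 1, -1]]
has determinant 0.) So 1 is an eigenvalue of K and (I - K) is not invertible. The finite-dimensional Fredholm alternative says: either (I - K) is invertible, or ker(I - K) ≠ {0} and then range(I - K) = ker((I - K)^*)^⊥, with dim ker(I - K) = dim ker((I - K)^*). We are in the second case, so we need both kernels. Kernel of I - K: (I - K) u = u - u (v·u) = u - u = 0, so ker(I - K) = span{u} = span{(1, -1, 2, 1)} (it is exactly 1-dimensional because rank(I - K) = 3). Kernel of the adjoint: K is real, so (I - K)^* = I - K^T = I - v u^T, and (I - v u^T) v = v - v (u·v) = 0; hence ker((I - K)^*) = span{v} = span{(-1, -2, -1, 2)}. Therefore (I - K) x = y is solvable iff <y, v> = 0, i.e. iff -y_1 - 2y_2 - y_3 + 2y_4 = 0. When this holds, K y = u (v·y) = 0, so (I - K) y = y and x = y is a particular solution; the full solution set is the line x = y + c·u = y + c·(1, -1, 2, 1), c ∈ C.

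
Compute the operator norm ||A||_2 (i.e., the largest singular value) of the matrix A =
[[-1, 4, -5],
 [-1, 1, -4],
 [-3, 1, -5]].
||A||_2 ≈ 9.3736 (= sqrt(largest eigenvalue of A^T A))

||A||_2 = sigma_max(A) = sqrt(lambda_max(A^T A)). Form the symmetric matrix M = A^T A =
[[11, -8, 24],
 [-8, 18, -29],
 [24, -29, 66]].
Its characteristic polynomial (trace, sum of principal 2x2 minors, determinant of M give the coefficients) is
  p(λ) = det(λ I - M) = λ^3 - 95λ^2 + 631λ - 361.
No integer candidate from the rational root theorem (±divisors of 361) is a root, so the roots are irrational. The cubic discriminant is Δ = 1736399104 > 0, so there are three distinct real roots. p(0) = -361 and p(1) = 176 have opposite signs, so a root lies in (0, 1); Newton's method refines it to λ ≈ 0.6318. p(6) = 221 and p(7) = -256 have opposite signs, so a root lies in (6, 7); Newton's method refines it to λ ≈ 6.5029. p(87) = -6016 and p(88) = 959 have opposite signs, so a root lies in (87, 88); Newton's method refines it to λ ≈ 87.8653. Check (Vieta): the three roots sum to 95, matching tr M = 95.
So the eigenvalues of A^T A are ≈ 0.6318, 6.5029, 87.8653 (all ≥ 0, as they must be for A^T A). The largest is λ_max ≈ 87.8653, hence ||A||_2 = sqrt(λ_max) ≈ 9.3736.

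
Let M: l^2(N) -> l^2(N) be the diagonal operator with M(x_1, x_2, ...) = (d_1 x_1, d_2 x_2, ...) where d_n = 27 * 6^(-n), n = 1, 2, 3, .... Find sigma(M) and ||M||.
sigma(M) = {27 * 6^(-n) : n ≥ 1} ∪ {0}; ||M|| = 9/2

A bounded diagonal operator on l^2 with diagonal entries d_n has spectrum equal to the closure of {d_n : n ≥ 1}: every d_n is an eigenvalue (with eigenvector e_n), so {d_n} ⊂ sigma(M); the spectrum is closed, so its closure is too; and for lambda not in the closure, (M - lambda I) has bounded inverse (the diagonal entries 1/(d_n - lambda) are bounded). For our sequence d_n = 27 * 6^(-n), n = 1, 2, 3, ...:
  - {d_n} = {27 * 6^(-n) : n ≥ 1}; the only limit point is 0
  - closure = {27 * 6^(-n) : n ≥ 1} ∪ {0}
For the norm: a diagonal operator has ||M|| = sup_n |d_n|. Here d_n = 27 * 6^(-n) is positive and decreasing, so sup_n |d_n| = d_1 = 27/6 = 9/2. So ||M|| = 9/2.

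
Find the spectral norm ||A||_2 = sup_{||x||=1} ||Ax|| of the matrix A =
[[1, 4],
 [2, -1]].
||A||_2 = sqrt((22 + sqrt(160))/2) ≈ 4.1623 (= sqrt(largest eigenvalue of A^T A))

||A||_2 = sigma_max(A) = sqrt(lambda_max(A^T A)). Form the symmetric matrix M = A^T A =
[[5, 2],
 [2, 17]].
Its characteristic polynomial (trace, determinant of M give the coefficients) is
  p(λ) = det(λ I - M) = λ^2 - 22λ + 81.
For λ^2 - 22λ + 81 the discriminant is 160. It is nonnegative but not a perfect square, so the roots are real and irrational: λ = (22 ± sqrt(160))/2 ≈ 17.3246, 4.6754.
So the eigenvalues of A^T A are ≈ 4.6754, 17.3246 (all ≥ 0, as they must be for A^T A). The largest is λ_max = (22 + sqrt(160))/2 ≈ 17.3246, hence ||A||_2 = sqrt(λ_max) = sqrt((22 + sqrt(160))/2) ≈ 4.1623.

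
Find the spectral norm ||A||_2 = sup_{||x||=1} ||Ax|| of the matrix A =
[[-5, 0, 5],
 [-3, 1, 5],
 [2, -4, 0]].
||A||_2 ≈ 9.284 (= sqrt(largest eigenvalue of A^T A))

||A||_2 = sigma_max(A) = sqrt(lambda_max(A^T A)). Form the symmetric matrix M = A^T A =
[[38, -11, -40],
 [-11, 17, 5],
 [-40, 5, 50]].
Its characteristic polynomial (trace, sum of principal 2x2 minors, determinant of M give the coefficients) is
  p(λ) = det(λ I - M) = λ^3 - 105λ^2 + 1650λ - 2500.
No integer candidate from the rational root theorem (±divisors of 2500) is a root, so the roots are irrational. The cubic discriminant is Δ = 8098312500 > 0, so there are three distinct real roots. p(1) = -954 and p(2) = 388 have opposite signs, so a root lies in (1, 2); Newton's method refines it to λ ≈ 1.695. p(17) = 118 and p(18) = -988 have opposite signs, so a root lies in (17, 18); Newton's method refines it to λ ≈ 17.1114. p(86) = -1124 and p(87) = 4808 have opposite signs, so a root lies in (86, 87); Newton's method refines it to λ ≈ 86.1935. Check (Vieta): the three roots sum to 105, matching tr M = 105.
So the eigenvalues of A^T A are ≈ 1.695, 17.1114, 86.1935 (all ≥ 0, as they must be for A^T A). The largest is λ_max ≈ 86.1935, hence ||A||_2 = sqrt(λ_max) ≈ 9.284.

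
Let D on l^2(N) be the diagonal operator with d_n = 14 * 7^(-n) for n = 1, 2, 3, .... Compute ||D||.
||D|| = 2 (attained at n = 1)

For D diagonal, ||D|| = sup_n |d_n|. The sequence d_n = 14 * 7^(-n) is positive and strictly decreasing (ratio 7^(-1) < 1), so the supremum is d_1 = 14/7 = 2. Hence ||D|| = 2.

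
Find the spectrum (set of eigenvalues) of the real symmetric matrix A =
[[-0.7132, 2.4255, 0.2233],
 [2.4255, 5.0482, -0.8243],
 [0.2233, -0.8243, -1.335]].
sigma(A) ≈ {-2, -1, 6}

A is real symmetric, so its spectrum consists of real eigenvalues. Expanding the characteristic polynomial of the displayed matrix gives
  det(λ I - A) = p(λ) = λ^3 + (-3)λ^2 + (-16)λ + (-12).
Solving p(λ) = 0 yields eigenvalues ≈ -2, -1, 6. (A is shown rounded to 4 decimals, so these recover the underlying integer eigenvalues to within that precision.)
Verification: the trace of A = 3 equals the sum of eigenvalues 3, and det(A) ≈ 12.0003 matches the eigenvalue product 12.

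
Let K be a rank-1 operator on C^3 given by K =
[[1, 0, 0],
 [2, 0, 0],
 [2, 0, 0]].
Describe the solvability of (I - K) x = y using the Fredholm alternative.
(I - K) is singular (det(I - K) = 0, i.e. 1 ∈ sigma(K)). (I - K) x = y is solvable iff y ⊥ ker((I - K)^*) = span{(1, 0, 0)}, i.e. iff y_1 = 0. When solvable, the solutions are x = y + c·(1, 2, 2), c arbitrary (ker(I - K) = span{(1, 2, 2)}, dimension 1).

K has rank 1, so it is an outer product K = u v^T: every row of K is a multiple of one row vector. Reading off the entries, u = (1, 2, 2) and v = (1, 0, 0) (row i of K equals u_i·v^T). A rank-one matrix u v^T satisfies K u = u (v·u) and kills the (2)-dimensional subspace v^⊥, so its characteristic polynomial is lambda^2 (lambda - v·u) with v·u = tr K = 1. Hence the eigenvalues of I - K are 1 (multiplicity 2) and 1 - (1) = 0, so det(I - K) = 0. (Direct check: I - K =
[[0, 0, 0],
 [-2, 1, 0],
 [-2, 0, 1]]
has determinant 0.) So 1 is an eigenvalue of K and (I - K) is not invertible. The finite-dimensional Fredholm alternative says: either (I - K) is invertible, or ker(I - K) ≠ {0} and then range(I - K) = ker((I - K)^*)^⊥, with dim ker(I - K) = dim ker((I - K)^*). We are in the second case, so we need both kernels. Kernel of I - K: (I - K) u = u - u (v·u) = u - u = 0, so ker(I - K) = span{u} = span{(1, 2, 2)} (it is exactly 1-dimensional because rank(I - K) = 2). Kernel of the adjoint: K is real, so (I - K)^* = I - K^T = I - v u^T, and (I - v u^T) v = v - v (u·v) = 0; hence ker((I - K)^*) = span{v} = span{(1, 0, 0)}. Therefore (I - K) x = y is solvable iff <y, v> = 0, i.e. iff y_1 = 0. When this holds, K y = u (v·y) = 0, so (I - K) y = y and x = y is a particular solution; the full solution set is the line x = y + c·u = y + c·(1, 2, 2), c ∈ C.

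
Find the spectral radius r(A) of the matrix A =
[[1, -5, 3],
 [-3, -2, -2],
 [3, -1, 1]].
r(A) ≈ 5.9488

The eigenvalues of A are the roots of its characteristic polynomial. With M = A (coefficients from the trace, the sum of principal 2x2 minors, and det A):
  p(λ) = det(λ I - M) = λ^3 - 29λ - 38.
No integer candidate from the rational root theorem (±divisors of 38) is a root, so the roots are irrational. The cubic discriminant is Δ = 58568 > 0, so there are three distinct real roots. p(-5) = -18 and p(-4) = 14 have opposite signs, so a root lies in (-5, -4); Newton's method refines it to λ ≈ -4.5425. p(-2) = 12 and p(-1) = -10 have opposite signs, so a root lies in (-2, -1); Newton's method refines it to λ ≈ -1.4062. p(5) = -58 and p(6) = 4 have opposite signs, so a root lies in (5, 6); Newton's method refines it to λ ≈ 5.9488. Check (Vieta): the three roots sum to 0, matching tr M = 0.
Thus the eigenvalues (to 4 decimals) are -4.5425 (modulus 4.5425); -1.4062 (modulus 1.4062); 5.9488 (modulus 5.9488). The spectral radius is the largest modulus: r(A) ≈ 5.9488. (Cross-check: r(A) ≤ ||A||_2 ≈ 6.2887; equality holds whenever A is normal, though it can also hold for some non-normal A.)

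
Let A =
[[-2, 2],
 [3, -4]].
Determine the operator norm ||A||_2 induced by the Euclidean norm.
||A||_2 = sqrt((33 + sqrt(1073))/2) ≈ 5.734 (= sqrt(largest eigenvalue of A^T A))

||A||_2 = sigma_max(A) = sqrt(lambda_max(A^T A)). Form the symmetric matrix M = A^T A =
[[13, -16],
 [-16, 20]].
Its characteristic polynomial (trace, determinant of M give the coefficients) is
  p(λ) = det(λ I - M) = λ^2 - 33λ + 4.
For λ^2 - 33λ + 4 the discriminant is 1073. It is nonnegative but not a perfect square, so the roots are real and irrational: λ = (33 ± sqrt(1073))/2 ≈ 32.8783, 0.1217.
So the eigenvalues of A^T A are ≈ 0.1217, 32.8783 (all ≥ 0, as they must be for A^T A). The largest is λ_max = (33 + sqrt(1073))/2 ≈ 32.8783, hence ||A||_2 = sqrt(λ_max) = sqrt((33 + sqrt(1073))/2) ≈ 5.734.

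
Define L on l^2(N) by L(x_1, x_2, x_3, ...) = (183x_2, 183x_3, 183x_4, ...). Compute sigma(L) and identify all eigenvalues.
sigma(L) = closed disk {z in C : |z| ≤ 183}; sigma_p(L) = open disk {z in C : |z| < 183}

Note L = 183·V where V is the unit left shift (V x)_k = x_{k+1}; so sigma(L) = 183·sigma(V) and ||L|| = 183||V||. ||L x||^2 = 33489sum_{k≥2} |x_k|^2 ≤ 33489||x||^2, with equality on {x : x_1 = 0}, so ||L|| = 183. For any lambda with |lambda| < 183, set r = lambda/183 (|r| < 1); the vector x = (1, r, r^2, ...) is in l^2 and satisfies L x = 183(r, r^2, ...) = lambda x, so lambda is an eigenvalue. On the boundary |lambda| = 183 the geometric series diverges, so no l^2 eigenvector exists, but these lambda lie in the approximate point spectrum. Hence sigma(L) is the closed disk of radius 183 and sigma_p(L) is the open disk.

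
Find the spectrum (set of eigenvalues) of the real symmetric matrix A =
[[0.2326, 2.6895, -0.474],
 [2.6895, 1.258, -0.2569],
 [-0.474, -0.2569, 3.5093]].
sigma(A) ≈ {-2, 3, 4}

A is real symmetric, so its spectrum consists of real eigenvalues. Expanding the characteristic polynomial of the displayed matrix gives
  det(λ I - A) = p(λ) = λ^3 + (-5)λ^2 + (-2)λ + (24).
Solving p(λ) = 0 yields eigenvalues ≈ -2, 3, 4. (A is shown rounded to 4 decimals, so these recover the underlying integer eigenvalues to within that precision.)
Verification: the trace of A = 5 equals the sum of eigenvalues 5, and det(A) ≈ -24.0003 matches the eigenvalue product -24.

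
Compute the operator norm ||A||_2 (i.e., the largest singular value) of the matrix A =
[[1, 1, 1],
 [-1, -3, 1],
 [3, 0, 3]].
||A||_2 ≈ 4.4963 (= sqrt(largest eigenvalue of A^T A))

||A||_2 = sigma_max(A) = sqrt(lambda_max(A^T A)). Form the symmetric matrix M = A^T A =
[[11, 4, 9],
 [4, 10, -2],
 [9, -2, 11]].
Its characteristic polynomial (trace, sum of principal 2x2 minors, determinant of M give the coefficients) is
  p(λ) = det(λ I - M) = λ^3 - 32λ^2 + 240λ - 36.
No integer candidate from the rational root theorem (±divisors of 36) is a root, so the roots are irrational. The cubic discriminant is Δ = 3909456 > 0, so there are three distinct real roots. p(0) = -36 and p(1) = 173 have opposite signs, so a root lies in (0, 1); Newton's method refines it to λ ≈ 0.1531. p(11) = 63 and p(12) = -36 have opposite signs, so a root lies in (11, 12); Newton's method refines it to λ ≈ 11.6302. p(20) = -36 and p(21) = 153 have opposite signs, so a root lies in (20, 21); Newton's method refines it to λ ≈ 20.2167. Check (Vieta): the three roots sum to 32, matching tr M = 32.
So the eigenvalues of A^T A are ≈ 0.1531, 11.6302, 20.2167 (all ≥ 0, as they must be for A^T A). The largest is λ_max ≈ 20.2167, hence ||A||_2 = sqrt(λ_max) ≈ 4.4963.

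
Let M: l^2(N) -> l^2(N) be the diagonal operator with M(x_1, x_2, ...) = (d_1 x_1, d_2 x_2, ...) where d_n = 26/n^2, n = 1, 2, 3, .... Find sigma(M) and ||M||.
sigma(M) = {26/n^2 : n ≥ 1} ∪ {0}; ||M|| = 26

A bounded diagonal operator on l^2 with diagonal entries d_n has spectrum equal to the closure of {d_n : n ≥ 1}: every d_n is an eigenvalue (with eigenvector e_n), so {d_n} ⊂ sigma(M); the spectrum is closed, so its closure is too; and for lambda not in the closure, (M - lambda I) has bounded inverse (the diagonal entries 1/(d_n - lambda) are bounded). For our sequence d_n = 26/n^2, n = 1, 2, 3, ...:
  - {d_n} = {26/n^2 : n ≥ 1}; the only limit point is 0
  - closure = {26/n^2 : n ≥ 1} ∪ {0}
For the norm: a diagonal operator has ||M|| = sup_n |d_n|. Here d_n = 26/n^2 is positive and decreasing, so sup_n |d_n| = d_1 = 26. So ||M|| = 26.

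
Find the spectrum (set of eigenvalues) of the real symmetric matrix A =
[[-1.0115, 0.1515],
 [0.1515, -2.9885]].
sigma(A) ≈ {-3, -1}

A is real symmetric, so its spectrum consists of real eigenvalues. Expanding the characteristic polynomial of the displayed matrix gives
  det(λ I - A) = p(λ) = λ^2 + (4)λ + (3).
Solving p(λ) = 0 yields eigenvalues ≈ -3, -1. (A is shown rounded to 4 decimals, so these recover the underlying integer eigenvalues to within that precision.)
Verification: the trace of A = -4 equals the sum of eigenvalues -4, and det(A) ≈ 2.9999 matches the eigenvalue product 3.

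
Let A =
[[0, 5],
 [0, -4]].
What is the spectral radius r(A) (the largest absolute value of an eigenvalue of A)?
r(A) = 4

The eigenvalues of A are the roots of its characteristic polynomial. With M = A (coefficients from the trace and determinant):
  p(λ) = det(λ I - M) = λ^2 + 4λ.
For λ^2 + 4λ the discriminant is 16. It is a perfect square (4^2), so the roots are rational: λ = (-4 ± 4)/2 = 0, -4.
Thus the eigenvalues (to 4 decimals) are 0 (modulus 0); -4 (modulus 4). The spectral radius is the largest modulus: r(A) = 4. (Cross-check: r(A) ≤ ||A||_2 ≈ 6.4031; equality holds whenever A is normal, though it can also hold for some non-normal A.)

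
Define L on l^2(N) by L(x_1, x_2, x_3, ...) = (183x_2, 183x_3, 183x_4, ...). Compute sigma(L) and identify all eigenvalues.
sigma(L) = closed disk {z in C : |z| ≤ 183}; sigma_p(L) = open disk {z in C : |z| < 183}

Note L = 183·V where V is the unit left shift (V x)_k = x_{k+1}; so sigma(L) = 183·sigma(V) and ||L|| = 183||V||. ||L x||^2 = 33489sum_{k≥2} |x_k|^2 ≤ 33489||x||^2, with equality on {x : x_1 = 0}, so ||L|| = 183. For any lambda with |lambda| < 183, set r = lambda/183 (|r| < 1); the vector x = (1, r, r^2, ...) is in l^2 and satisfies L x = 183(r, r^2, ...) = lambda x, so lambda is an eigenvalue. On the boundary |lambda| = 183 the geometric series diverges, so no l^2 eigenvector exists, but these lambda lie in the approximate point spectrum. Hence sigma(L) is the closed disk of radius 183 and sigma_p(L) is the open disk.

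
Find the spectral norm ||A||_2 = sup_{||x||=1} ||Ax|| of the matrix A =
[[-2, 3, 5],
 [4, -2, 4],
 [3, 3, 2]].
||A||_2 ≈ 7.3688 (= sqrt(largest eigenvalue of A^T A))

||A||_2 = sigma_max(A) = sqrt(lambda_max(A^T A)). Form the symmetric matrix M = A^T A =
[[29, -5, 12],
 [-5, 22, 13],
 [12, 13, 45]].
Its characteristic polynomial (trace, sum of principal 2x2 minors, determinant of M give the coefficients) is
  p(λ) = det(λ I - M) = λ^3 - 96λ^2 + 2595λ - 17956.
No integer candidate from the rational root theorem (±divisors of 17956) is a root, so the roots are irrational. The cubic discriminant is Δ = 428609124 > 0, so there are three distinct real roots. p(10) = -606 and p(11) = 304 have opposite signs, so a root lies in (10, 11); Newton's method refines it to λ ≈ 10.6498. p(31) = 24 and p(32) = -452 have opposite signs, so a root lies in (31, 32); Newton's method refines it to λ ≈ 31.0506. p(54) = -298 and p(55) = 744 have opposite signs, so a root lies in (54, 55); Newton's method refines it to λ ≈ 54.2995. Check (Vieta): the three roots sum to 96, matching tr M = 96.
So the eigenvalues of A^T A are ≈ 10.6498, 31.0506, 54.2995 (all ≥ 0, as they must be for A^T A). The largest is λ_max ≈ 54.2995, hence ||A||_2 = sqrt(λ_max) ≈ 7.3688.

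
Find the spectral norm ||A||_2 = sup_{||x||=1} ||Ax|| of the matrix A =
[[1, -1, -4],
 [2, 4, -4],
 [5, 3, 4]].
||A||_2 ≈ 7.4361 (= sqrt(largest eigenvalue of A^T A))

||A||_2 = sigma_max(A) = sqrt(lambda_max(A^T A)). Form the symmetric matrix M = A^T A =
[[30, 22, 8],
 [22, 26, 0],
 [8, 0, 48]].
Its characteristic polynomial (trace, sum of principal 2x2 minors, determinant of M give the coefficients) is
  p(λ) = det(λ I - M) = λ^3 - 104λ^2 + 2920λ - 12544.
No integer candidate from the rational root theorem (±divisors of 12544) is a root, so the roots are irrational. The cubic discriminant is Δ = 512026624 > 0, so there are three distinct real roots. p(5) = -419 and p(6) = 1448 have opposite signs, so a root lies in (5, 6); Newton's method refines it to λ ≈ 5.2164. p(43) = 227 and p(44) = -224 have opposite signs, so a root lies in (43, 44); Newton's method refines it to λ ≈ 43.4887. p(55) = -169 and p(56) = 448 have opposite signs, so a root lies in (55, 56); Newton's method refines it to λ ≈ 55.2949. Check (Vieta): the three roots sum to 104, matching tr M = 104.
So the eigenvalues of A^T A are ≈ 5.2164, 43.4887, 55.2949 (all ≥ 0, as they must be for A^T A). The largest is λ_max ≈ 55.2949, hence ||A||_2 = sqrt(λ_max) ≈ 7.4361.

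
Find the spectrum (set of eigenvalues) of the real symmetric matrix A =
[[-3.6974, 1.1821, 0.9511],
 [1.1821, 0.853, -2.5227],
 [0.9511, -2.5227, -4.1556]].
sigma(A) ≈ {-6, -3, 2}

A is real symmetric, so its spectrum consists of real eigenvalues. Expanding the characteristic polynomial of the displayed matrix gives
  det(λ I - A) = p(λ) = λ^3 + (7)λ^2 + (0)λ + (-36).
Solving p(λ) = 0 yields eigenvalues ≈ -6, -3, 2. (A is shown rounded to 4 decimals, so these recover the underlying integer eigenvalues to within that precision.)
Verification: the trace of A = -7 equals the sum of eigenvalues -7, and det(A) ≈ 35.9993 matches the eigenvalue product 36.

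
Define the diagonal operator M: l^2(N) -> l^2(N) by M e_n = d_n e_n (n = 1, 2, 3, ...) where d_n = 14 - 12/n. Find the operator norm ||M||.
||M|| = 14

For a diagonal operator on l^2 with entries d_n, ||M|| = sup_n |d_n|. Here d_1 = 2, d_2 = 8, ..., and d_n = 14 - 12/n increases monotonically toward 14. All terms lie in [2, 14), so |d_n| = d_n and the supremum is the limit 14, which is not attained by any individual d_n. Hence ||M|| = 14.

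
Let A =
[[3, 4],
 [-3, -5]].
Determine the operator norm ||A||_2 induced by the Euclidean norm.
||A||_2 = sqrt((59 + sqrt(3445))/2) ≈ 7.6712 (= sqrt(largest eigenvalue of A^T A))

||A||_2 = sigma_max(A) = sqrt(lambda_max(A^T A)). Form the symmetric matrix M = A^T A =
[[18, 27],
 [27, 41]].
Its characteristic polynomial (trace, determinant of M give the coefficients) is
  p(λ) = det(λ I - M) = λ^2 - 59λ + 9.
For λ^2 - 59λ + 9 the discriminant is 3445. It is nonnegative but not a perfect square, so the roots are real and irrational: λ = (59 ± sqrt(3445))/2 ≈ 58.8471, 0.1529.
So the eigenvalues of A^T A are ≈ 0.1529, 58.8471 (all ≥ 0, as they must be for A^T A). The largest is λ_max = (59 + sqrt(3445))/2 ≈ 58.8471, hence ||A||_2 = sqrt(λ_max) = sqrt((59 + sqrt(3445))/2) ≈ 7.6712.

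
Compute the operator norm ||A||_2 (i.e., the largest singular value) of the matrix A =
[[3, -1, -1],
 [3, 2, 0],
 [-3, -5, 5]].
||A||_2 ≈ 8.2404 (= sqrt(largest eigenvalue of A^T A))

||A||_2 = sigma_max(A) = sqrt(lambda_max(A^T A)). Form the symmetric matrix M = A^T A =
[[27, 18, -18],
 [18, 30, -24],
 [-18, -24, 26]].
Its characteristic polynomial (trace, sum of principal 2x2 minors, determinant of M give the coefficients) is
  p(λ) = det(λ I - M) = λ^3 - 83λ^2 + 1068λ - 2916.
No integer candidate from the rational root theorem (±divisors of 2916) is a root, so the roots are irrational. The cubic discriminant is Δ = 738853200 > 0, so there are three distinct real roots. p(3) = -432 and p(4) = 92 have opposite signs, so a root lies in (3, 4); Newton's method refines it to λ ≈ 3.8026. p(11) = 120 and p(12) = -324 have opposite signs, so a root lies in (11, 12); Newton's method refines it to λ ≈ 11.293. p(67) = -3184 and p(68) = 348 have opposite signs, so a root lies in (67, 68); Newton's method refines it to λ ≈ 67.9044. Check (Vieta): the three roots sum to 83, matching tr M = 83.
So the eigenvalues of A^T A are ≈ 3.8026, 11.293, 67.9044 (all ≥ 0, as they must be for A^T A). The largest is λ_max ≈ 67.9044, hence ||A||_2 = sqrt(λ_max) ≈ 8.2404.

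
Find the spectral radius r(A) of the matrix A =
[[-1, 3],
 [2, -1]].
r(A) = (2 + sqrt(24))/2 ≈ 3.4495

The eigenvalues of A are the roots of its characteristic polynomial. With M = A (coefficients from the trace and determinant):
  p(λ) = det(λ I - M) = λ^2 + 2λ - 5.
For λ^2 + 2λ - 5 the discriminant is 24. It is nonnegative but not a perfect square, so the roots are real and irrational: λ = (-2 ± sqrt(24))/2 ≈ 1.4495, -3.4495.
Thus the eigenvalues (to 4 decimals) are 1.4495 (modulus 1.4495); -3.4495 (modulus 3.4495). The spectral radius is the largest modulus: r(A) = (2 + sqrt(24))/2 ≈ 3.4495. (Cross-check: r(A) ≤ ||A||_2 ≈ 3.618; equality holds whenever A is normal, though it can also hold for some non-normal A.)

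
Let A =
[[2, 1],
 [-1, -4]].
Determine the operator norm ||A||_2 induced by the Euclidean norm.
||A||_2 = sqrt((22 + sqrt(288))/2) ≈ 4.4142 (= sqrt(largest eigenvalue of A^T A))

||A||_2 = sigma_max(A) = sqrt(lambda_max(A^T A)). Form the symmetric matrix M = A^T A =
[[5, 6],
 [6, 17]].
Its characteristic polynomial (trace, determinant of M give the coefficients) is
  p(λ) = det(λ I - M) = λ^2 - 22λ + 49.
For λ^2 - 22λ + 49 the discriminant is 288. It is nonnegative but not a perfect square, so the roots are real and irrational: λ = (22 ± sqrt(288))/2 ≈ 19.4853, 2.5147.
So the eigenvalues of A^T A are ≈ 2.5147, 19.4853 (all ≥ 0, as they must be for A^T A). The largest is λ_max = (22 + sqrt(288))/2 ≈ 19.4853, hence ||A||_2 = sqrt(λ_max) = sqrt((22 + sqrt(288))/2) ≈ 4.4142.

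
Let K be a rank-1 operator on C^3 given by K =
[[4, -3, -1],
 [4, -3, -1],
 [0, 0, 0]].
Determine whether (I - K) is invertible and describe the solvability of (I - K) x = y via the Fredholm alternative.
(I - K) is singular (det(I - K) = 0, i.e. 1 ∈ sigma(K)). (I - K) x = y is solvable iff y ⊥ ker((I - K)^*) = span{(4, -3, -1)}, i.e. iff 4y_1 - 3y_2 - y_3 = 0. When solvable, the solutions are x = y + c·(1, 1, 0), c arbitrary (ker(I - K) = span{(1, 1, 0)}, dimension 1).

K has rank 1, so it is an outer product K = u v^T: every row of K is a multiple of one row vector. Reading off the entries, u = (1, 1, 0) and v = (4, -3, -1) (row i of K equals u_i·v^T). A rank-one matrix u v^T satisfies K u = u (v·u) and kills the (2)-dimensional subspace v^⊥, so its characteristic polynomial is lambda^2 (lambda - v·u) with v·u = tr K = 1. Hence the eigenvalues of I - K are 1 (multiplicity 2) and 1 - (1) = 0, so det(I - K) = 0. (Direct check: I - K =
[[-3, 3, 1],
 [-4, 4, 1],
 [0, 0, 1]]
has determinant 0.) So 1 is an eigenvalue of K and (I - K) is not invertible. The finite-dimensional Fredholm alternative says: either (I - K) is invertible, or ker(I - K) ≠ {0} and then range(I - K) = ker((I - K)^*)^⊥, with dim ker(I - K) = dim ker((I - K)^*). We are in the second case, so we need both kernels. Kernel of I - K: (I - K) u = u - u (v·u) = u - u = 0, so ker(I - K) = span{u} = span{(1, 1, 0)} (it is exactly 1-dimensional because rank(I - K) = 2). Kernel of the adjoint: K is real, so (I - K)^* = I - K^T = I - v u^T, and (I - v u^T) v = v - v (u·v) = 0; hence ker((I - K)^*) = span{v} = span{(4, -3, -1)}. Therefore (I - K) x = y is solvable iff <y, v> = 0, i.e. iff 4y_1 - 3y_2 - y_3 = 0. When this holds, K y = u (v·y) = 0, so (I - K) y = y and x = y is a particular solution; the full solution set is the line x = y + c·u = y + c·(1, 1, 0), c ∈ C.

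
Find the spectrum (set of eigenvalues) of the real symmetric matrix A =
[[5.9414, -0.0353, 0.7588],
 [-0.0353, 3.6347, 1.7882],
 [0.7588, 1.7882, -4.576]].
sigma(A) ≈ {-5, 4, 6}

A is real symmetric, so its spectrum consists of real eigenvalues. Expanding the characteristic polynomial of the displayed matrix gives
  det(λ I - A) = p(λ) = λ^3 + (-5)λ^2 + (-26)λ + (120.0011).
Solving p(λ) = 0 yields eigenvalues ≈ -5, 4, 6. (A is shown rounded to 4 decimals, so these recover the underlying integer eigenvalues to within that precision.)
Verification: the trace of A = 5 equals the sum of eigenvalues 5, and det(A) ≈ -120.0011 matches the eigenvalue product -120.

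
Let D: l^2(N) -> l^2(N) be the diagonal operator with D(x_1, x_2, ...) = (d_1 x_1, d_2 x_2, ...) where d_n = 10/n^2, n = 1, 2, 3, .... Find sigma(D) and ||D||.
sigma(D) = {10/n^2 : n ≥ 1} ∪ {0}; ||D|| = 10

A bounded diagonal operator on l^2 with diagonal entries d_n has spectrum equal to the closure of {d_n : n ≥ 1}: every d_n is an eigenvalue (with eigenvector e_n), so {d_n} ⊂ sigma(D); the spectrum is closed, so its closure is too; and for lambda not in the closure, (D - lambda I) has bounded inverse (the diagonal entries 1/(d_n - lambda) are bounded). For our sequence d_n = 10/n^2, n = 1, 2, 3, ...:
  - {d_n} = {10/n^2 : n ≥ 1}; the only limit point is 0
  - closure = {10/n^2 : n ≥ 1} ∪ {0}
For the norm: a diagonal operator has ||D|| = sup_n |d_n|. Here d_n = 10/n^2 is positive and decreasing, so sup_n |d_n| = d_1 = 10. So ||D|| = 10.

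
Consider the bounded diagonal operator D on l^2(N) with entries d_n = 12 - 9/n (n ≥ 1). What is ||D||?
||D|| = 12

For a diagonal operator on l^2 with entries d_n, ||D|| = sup_n |d_n|. Here d_1 = 3, d_2 = 15/2, ..., and d_n = 12 - 9/n increases monotonically toward 12. All terms lie in [3, 12), so |d_n| = d_n and the supremum is the limit 12, which is not attained by any individual d_n. Hence ||D|| = 12.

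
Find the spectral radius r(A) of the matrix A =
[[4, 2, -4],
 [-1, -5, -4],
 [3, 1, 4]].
r(A) ≈ 5.4183

The eigenvalues of A are the roots of its characteristic polynomial. With M = A (coefficients from the trace, the sum of principal 2x2 minors, and det A):
  p(λ) = det(λ I - M) = λ^3 - 3λ^2 - 6λ + 136.
No integer candidate from the rational root theorem (±divisors of 136) is a root, so the roots are irrational. The cubic discriminant is Δ = -439452 < 0, so there is one real root and a complex-conjugate pair. p(-5) = -34 and p(-4) = 48 have opposite signs, so a root lies in (-5, -4); Newton's method refines it to λ ≈ -4.6325. Dividing out (λ - (-4.6325)) leaves approximately λ^2 - 7.6325λ + 29.3577. For λ^2 - 7.6325λ + 29.3577 the discriminant is -59.1756. It is negative, so the remaining roots are the complex-conjugate pair λ ≈ 3.8163 ± 3.8463i. Their product equals the constant term, so |λ|^2 ≈ 29.3577 and |λ| ≈ 5.4183.
Thus the eigenvalues (to 4 decimals) are -4.6325 (modulus 4.6325); 3.8163 ± 3.8463i (modulus 5.4183). The spectral radius is the largest modulus: r(A) ≈ 5.4183. (Cross-check: r(A) ≤ ||A||_2 ≈ 7.7219; equality holds whenever A is normal, though it can also hold for some non-normal A.)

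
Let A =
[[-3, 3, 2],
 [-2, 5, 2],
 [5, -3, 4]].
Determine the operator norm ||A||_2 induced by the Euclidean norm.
||A||_2 ≈ 8.6542 (= sqrt(largest eigenvalue of A^T A))

||A||_2 = sigma_max(A) = sqrt(lambda_max(A^T A)). Form the symmetric matrix M = A^T A =
[[38, -34, 10],
 [-34, 43, 4],
 [10, 4, 24]].
Its characteristic polynomial (trace, sum of principal 2x2 minors, determinant of M give the coefficients) is
  p(λ) = det(λ I - M) = λ^3 - 105λ^2 + 2306λ - 3844.
No integer candidate from the rational root theorem (±divisors of 3844) is a root, so the roots are irrational. The cubic discriminant is Δ = 8131918324 > 0, so there are three distinct real roots. p(1) = -1642 and p(2) = 356 have opposite signs, so a root lies in (1, 2); Newton's method refines it to λ ≈ 1.8142. p(28) = 356 and p(29) = -886 have opposite signs, so a root lies in (28, 29); Newton's method refines it to λ ≈ 28.2899. p(74) = -2956 and p(75) = 356 have opposite signs, so a root lies in (74, 75); Newton's method refines it to λ ≈ 74.8959. Check (Vieta): the three roots sum to 105, matching tr M = 105.
So the eigenvalues of A^T A are ≈ 1.8142, 28.2899, 74.8959 (all ≥ 0, as they must be for A^T A). The largest is λ_max ≈ 74.8959, hence ||A||_2 = sqrt(λ_max) ≈ 8.6542.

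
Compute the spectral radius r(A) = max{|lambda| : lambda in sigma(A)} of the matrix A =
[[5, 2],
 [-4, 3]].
r(A) = sqrt(23) ≈ 4.7958

The eigenvalues of A are the roots of its characteristic polynomial. With M = A (coefficients from the trace and determinant):
  p(λ) = det(λ I - M) = λ^2 - 8λ + 23.
For λ^2 - 8λ + 23 the discriminant is -28. It is negative, so the roots are the complex-conjugate pair λ = 4 ± (sqrt(28)/2) i ≈ 4 ± 2.6458i. For a conjugate pair the product of the roots equals the constant term, so |λ|^2 = 23 and |λ| = sqrt(23) ≈ 4.7958.
Thus the eigenvalues (to 4 decimals) are 4 ± 2.6458i (modulus 4.7958). The spectral radius is the largest modulus: r(A) = sqrt(23) ≈ 4.7958. (Cross-check: r(A) ≤ ||A||_2 ≈ 6.4142; equality holds whenever A is normal, though it can also hold for some non-normal A.)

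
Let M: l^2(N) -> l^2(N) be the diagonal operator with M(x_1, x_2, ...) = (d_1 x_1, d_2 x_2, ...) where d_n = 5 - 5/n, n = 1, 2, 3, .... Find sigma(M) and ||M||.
sigma(M) = {5 - 5/n : n ≥ 1} ∪ {5}; ||M|| = 5

A bounded diagonal operator on l^2 with diagonal entries d_n has spectrum equal to the closure of {d_n : n ≥ 1}: every d_n is an eigenvalue (with eigenvector e_n), so {d_n} ⊂ sigma(M); the spectrum is closed, so its closure is too; and for lambda not in the closure, (M - lambda I) has bounded inverse (the diagonal entries 1/(d_n - lambda) are bounded). For our sequence d_n = 5 - 5/n, n = 1, 2, 3, ...:
  - {d_n} = {5 - 5/n : n ≥ 1}; the only limit point is 5
  - closure = {5 - 5/n : n ≥ 1} ∪ {5}
For the norm: a diagonal operator has ||M|| = sup_n |d_n|. Here d_n = 5 - 5/n increases monotonically from d_1 = 0 toward 5, with all terms in [0, 5); so sup_n |d_n| = 5 (the supremum is the limit, not attained). So ||M|| = 5.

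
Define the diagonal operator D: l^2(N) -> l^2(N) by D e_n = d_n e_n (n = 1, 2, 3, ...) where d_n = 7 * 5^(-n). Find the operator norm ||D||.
||D|| = 7/5 (attained at n = 1)

For D diagonal, ||D|| = sup_n |d_n|. The sequence d_n = 7 * 5^(-n) is positive and strictly decreasing (ratio 5^(-1) < 1), so the supremum is d_1 = 7/5. Hence ||D|| = 7/5.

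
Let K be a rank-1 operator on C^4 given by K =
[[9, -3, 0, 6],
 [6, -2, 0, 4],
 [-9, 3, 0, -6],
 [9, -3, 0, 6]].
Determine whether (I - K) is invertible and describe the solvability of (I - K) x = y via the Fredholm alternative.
(I - K) is invertible (det(I - K) = -12 ≠ 0), so for every y in C^4 the equation (I - K) x = y has a unique solution.

K has rank 1, so it is an outer product K = u v^T: every row of K is a multiple of one row vector. Reading off the entries, u = (-3, -2, 3, -3) and v = (-3, 1, 0, -2) (row i of K equals u_i·v^T). A rank-one matrix u v^T satisfies K u = u (v·u) and kills the (3)-dimensional subspace v^⊥, so its characteristic polynomial is lambda^3 (lambda - v·u) with v·u = tr K = 13. Hence the eigenvalues of I - K are 1 (multiplicity 3) and 1 - (13) = -12, so det(I - K) = -12. (Direct check: I - K =
[[-8, 3, 0, -6],
 [-6, 3, 0, -4],
 [9, -3, 1, 6],
 [-9, 3, 0, -5]]
has determinant -12.) The finite-dimensional Fredholm alternative says: either (I - K) is invertible, or ker(I - K) ≠ {0} and then range(I - K) = ker((I - K)^*)^⊥, with dim ker(I - K) = dim ker((I - K)^*). Since det(I - K) ≠ 0, 1 is not an eigenvalue of K and ker(I - K) = {0}, so we are in the first case: for every y there is a unique x = (I - K)^(-1) y. Explicitly, by the Sherman–Morrison formula, (I - u v^T)^(-1) = I + u v^T/(1 - v·u), i.e. (I - K)^(-1) = I + K/(-12).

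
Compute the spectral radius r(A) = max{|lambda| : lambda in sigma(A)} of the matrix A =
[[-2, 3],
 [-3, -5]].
r(A) = sqrt(19) ≈ 4.3589

The eigenvalues of A are the roots of its characteristic polynomial. With M = A (coefficients from the trace and determinant):
  p(λ) = det(λ I - M) = λ^2 + 7λ + 19.
For λ^2 + 7λ + 19 the discriminant is -27. It is negative, so the roots are the complex-conjugate pair λ = -7/2 ± (sqrt(27)/2) i ≈ -3.5 ± 2.5981i. For a conjugate pair the product of the roots equals the constant term, so |λ|^2 = 19 and |λ| = sqrt(19) ≈ 4.3589.
Thus the eigenvalues (to 4 decimals) are -3.5 ± 2.5981i (modulus 4.3589). The spectral radius is the largest modulus: r(A) = sqrt(19) ≈ 4.3589. (Cross-check: r(A) ≤ ||A||_2 ≈ 6.1098; equality holds whenever A is normal, though it can also hold for some non-normal A.)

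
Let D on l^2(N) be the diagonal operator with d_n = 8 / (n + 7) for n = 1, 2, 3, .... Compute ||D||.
||D|| = 1 (attained at n = 1)

For D diagonal, ||D|| = sup_n |d_n| = sup_n 8/(n + 7). This is positive and strictly decreasing in n, so the supremum is attained at n = 1: d_1 = 8/(1 + 7) = 1. Hence ||D|| = 1.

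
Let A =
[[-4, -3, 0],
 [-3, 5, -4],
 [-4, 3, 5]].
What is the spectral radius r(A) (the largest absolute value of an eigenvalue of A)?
r(A) ≈ 6.8051

The eigenvalues of A are the roots of its characteristic polynomial. With M = A (coefficients from the trace, the sum of principal 2x2 minors, and det A):
  p(λ) = det(λ I - M) = λ^3 - 6λ^2 - 12λ + 241.
No integer candidate from the rational root theorem (±divisors of 241) is a root, so the roots are irrational. The cubic discriminant is Δ = -1035531 < 0, so there is one real root and a complex-conjugate pair. p(-6) = -119 and p(-5) = 26 have opposite signs, so a root lies in (-6, -5); Newton's method refines it to λ ≈ -5.2042. Dividing out (λ - (-5.2042)) leaves approximately λ^2 - 11.2042λ + 46.3088. For λ^2 - 11.2042λ + 46.3088 the discriminant is -59.7012. It is negative, so the remaining roots are the complex-conjugate pair λ ≈ 5.6021 ± 3.8633i. Their product equals the constant term, so |λ|^2 ≈ 46.3088 and |λ| ≈ 6.8051.
Thus the eigenvalues (to 4 decimals) are -5.2042 (modulus 5.2042); 5.6021 ± 3.8633i (modulus 6.8051). The spectral radius is the largest modulus: r(A) ≈ 6.8051. (Cross-check: r(A) ≤ ||A||_2 ≈ 7.5682; equality holds whenever A is normal, though it can also hold for some non-normal A.)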